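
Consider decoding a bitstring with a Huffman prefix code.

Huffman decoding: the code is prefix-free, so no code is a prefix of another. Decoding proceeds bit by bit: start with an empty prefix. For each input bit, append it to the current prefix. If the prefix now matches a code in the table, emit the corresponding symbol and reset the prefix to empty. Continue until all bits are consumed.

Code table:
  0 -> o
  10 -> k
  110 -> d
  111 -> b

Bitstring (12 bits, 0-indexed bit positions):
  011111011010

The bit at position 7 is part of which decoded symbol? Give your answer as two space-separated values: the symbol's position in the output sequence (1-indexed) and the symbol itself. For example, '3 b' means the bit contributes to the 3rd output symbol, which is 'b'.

Answer: 4 d

Derivation:
Bit 0: prefix='0' -> emit 'o', reset
Bit 1: prefix='1' (no match yet)
Bit 2: prefix='11' (no match yet)
Bit 3: prefix='111' -> emit 'b', reset
Bit 4: prefix='1' (no match yet)
Bit 5: prefix='11' (no match yet)
Bit 6: prefix='110' -> emit 'd', reset
Bit 7: prefix='1' (no match yet)
Bit 8: prefix='11' (no match yet)
Bit 9: prefix='110' -> emit 'd', reset
Bit 10: prefix='1' (no match yet)
Bit 11: prefix='10' -> emit 'k', reset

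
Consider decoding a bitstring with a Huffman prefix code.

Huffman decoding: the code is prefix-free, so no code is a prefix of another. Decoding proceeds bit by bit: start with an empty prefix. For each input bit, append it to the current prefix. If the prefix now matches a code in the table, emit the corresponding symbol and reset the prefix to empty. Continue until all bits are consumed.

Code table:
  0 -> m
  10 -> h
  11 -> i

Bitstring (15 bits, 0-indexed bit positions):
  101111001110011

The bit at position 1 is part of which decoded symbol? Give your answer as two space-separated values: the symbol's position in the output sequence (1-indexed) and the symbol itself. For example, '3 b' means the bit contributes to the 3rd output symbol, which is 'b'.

Bit 0: prefix='1' (no match yet)
Bit 1: prefix='10' -> emit 'h', reset
Bit 2: prefix='1' (no match yet)
Bit 3: prefix='11' -> emit 'i', reset
Bit 4: prefix='1' (no match yet)
Bit 5: prefix='11' -> emit 'i', reset

Answer: 1 h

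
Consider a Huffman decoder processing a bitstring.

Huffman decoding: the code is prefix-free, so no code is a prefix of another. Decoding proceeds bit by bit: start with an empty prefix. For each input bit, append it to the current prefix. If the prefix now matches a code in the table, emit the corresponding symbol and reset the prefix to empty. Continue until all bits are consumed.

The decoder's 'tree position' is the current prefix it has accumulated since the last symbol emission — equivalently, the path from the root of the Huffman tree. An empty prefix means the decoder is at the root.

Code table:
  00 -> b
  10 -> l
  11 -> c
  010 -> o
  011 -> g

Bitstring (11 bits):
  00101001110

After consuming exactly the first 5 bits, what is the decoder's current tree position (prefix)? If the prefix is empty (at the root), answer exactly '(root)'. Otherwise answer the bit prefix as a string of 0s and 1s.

Bit 0: prefix='0' (no match yet)
Bit 1: prefix='00' -> emit 'b', reset
Bit 2: prefix='1' (no match yet)
Bit 3: prefix='10' -> emit 'l', reset
Bit 4: prefix='1' (no match yet)

Answer: 1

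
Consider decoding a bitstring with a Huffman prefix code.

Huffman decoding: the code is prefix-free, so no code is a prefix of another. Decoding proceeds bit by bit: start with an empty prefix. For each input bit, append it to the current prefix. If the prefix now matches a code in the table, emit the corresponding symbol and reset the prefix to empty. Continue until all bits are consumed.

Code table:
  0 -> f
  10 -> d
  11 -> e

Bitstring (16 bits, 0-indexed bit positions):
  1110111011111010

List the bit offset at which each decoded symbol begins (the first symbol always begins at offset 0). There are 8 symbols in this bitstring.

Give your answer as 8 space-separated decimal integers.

Bit 0: prefix='1' (no match yet)
Bit 1: prefix='11' -> emit 'e', reset
Bit 2: prefix='1' (no match yet)
Bit 3: prefix='10' -> emit 'd', reset
Bit 4: prefix='1' (no match yet)
Bit 5: prefix='11' -> emit 'e', reset
Bit 6: prefix='1' (no match yet)
Bit 7: prefix='10' -> emit 'd', reset
Bit 8: prefix='1' (no match yet)
Bit 9: prefix='11' -> emit 'e', reset
Bit 10: prefix='1' (no match yet)
Bit 11: prefix='11' -> emit 'e', reset
Bit 12: prefix='1' (no match yet)
Bit 13: prefix='10' -> emit 'd', reset
Bit 14: prefix='1' (no match yet)
Bit 15: prefix='10' -> emit 'd', reset

Answer: 0 2 4 6 8 10 12 14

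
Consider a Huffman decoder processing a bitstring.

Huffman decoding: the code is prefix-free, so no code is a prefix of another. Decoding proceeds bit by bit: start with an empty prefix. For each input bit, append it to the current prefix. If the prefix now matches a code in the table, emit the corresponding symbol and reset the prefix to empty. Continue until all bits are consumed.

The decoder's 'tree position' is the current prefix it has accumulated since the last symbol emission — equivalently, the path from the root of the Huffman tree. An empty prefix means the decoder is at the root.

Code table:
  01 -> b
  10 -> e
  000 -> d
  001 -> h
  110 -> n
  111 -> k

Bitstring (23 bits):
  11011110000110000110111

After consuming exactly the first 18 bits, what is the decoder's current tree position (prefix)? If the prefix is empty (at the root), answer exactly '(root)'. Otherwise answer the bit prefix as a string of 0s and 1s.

Answer: 1

Derivation:
Bit 0: prefix='1' (no match yet)
Bit 1: prefix='11' (no match yet)
Bit 2: prefix='110' -> emit 'n', reset
Bit 3: prefix='1' (no match yet)
Bit 4: prefix='11' (no match yet)
Bit 5: prefix='111' -> emit 'k', reset
Bit 6: prefix='1' (no match yet)
Bit 7: prefix='10' -> emit 'e', reset
Bit 8: prefix='0' (no match yet)
Bit 9: prefix='00' (no match yet)
Bit 10: prefix='000' -> emit 'd', reset
Bit 11: prefix='1' (no match yet)
Bit 12: prefix='11' (no match yet)
Bit 13: prefix='110' -> emit 'n', reset
Bit 14: prefix='0' (no match yet)
Bit 15: prefix='00' (no match yet)
Bit 16: prefix='000' -> emit 'd', reset
Bit 17: prefix='1' (no match yet)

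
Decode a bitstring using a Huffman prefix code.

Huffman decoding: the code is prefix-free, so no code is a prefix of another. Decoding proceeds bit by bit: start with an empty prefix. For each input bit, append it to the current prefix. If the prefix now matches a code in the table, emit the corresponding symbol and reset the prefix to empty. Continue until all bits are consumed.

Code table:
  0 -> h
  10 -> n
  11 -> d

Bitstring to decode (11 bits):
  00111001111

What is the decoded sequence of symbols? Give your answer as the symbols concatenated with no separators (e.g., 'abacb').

Bit 0: prefix='0' -> emit 'h', reset
Bit 1: prefix='0' -> emit 'h', reset
Bit 2: prefix='1' (no match yet)
Bit 3: prefix='11' -> emit 'd', reset
Bit 4: prefix='1' (no match yet)
Bit 5: prefix='10' -> emit 'n', reset
Bit 6: prefix='0' -> emit 'h', reset
Bit 7: prefix='1' (no match yet)
Bit 8: prefix='11' -> emit 'd', reset
Bit 9: prefix='1' (no match yet)
Bit 10: prefix='11' -> emit 'd', reset

Answer: hhdnhdd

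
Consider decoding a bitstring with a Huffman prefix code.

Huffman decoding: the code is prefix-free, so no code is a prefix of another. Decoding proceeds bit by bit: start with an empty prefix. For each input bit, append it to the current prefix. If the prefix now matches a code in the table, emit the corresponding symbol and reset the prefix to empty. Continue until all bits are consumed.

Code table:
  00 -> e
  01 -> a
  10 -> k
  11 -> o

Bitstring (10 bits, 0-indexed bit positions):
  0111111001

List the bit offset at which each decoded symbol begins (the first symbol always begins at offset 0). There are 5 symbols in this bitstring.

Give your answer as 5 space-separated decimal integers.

Bit 0: prefix='0' (no match yet)
Bit 1: prefix='01' -> emit 'a', reset
Bit 2: prefix='1' (no match yet)
Bit 3: prefix='11' -> emit 'o', reset
Bit 4: prefix='1' (no match yet)
Bit 5: prefix='11' -> emit 'o', reset
Bit 6: prefix='1' (no match yet)
Bit 7: prefix='10' -> emit 'k', reset
Bit 8: prefix='0' (no match yet)
Bit 9: prefix='01' -> emit 'a', reset

Answer: 0 2 4 6 8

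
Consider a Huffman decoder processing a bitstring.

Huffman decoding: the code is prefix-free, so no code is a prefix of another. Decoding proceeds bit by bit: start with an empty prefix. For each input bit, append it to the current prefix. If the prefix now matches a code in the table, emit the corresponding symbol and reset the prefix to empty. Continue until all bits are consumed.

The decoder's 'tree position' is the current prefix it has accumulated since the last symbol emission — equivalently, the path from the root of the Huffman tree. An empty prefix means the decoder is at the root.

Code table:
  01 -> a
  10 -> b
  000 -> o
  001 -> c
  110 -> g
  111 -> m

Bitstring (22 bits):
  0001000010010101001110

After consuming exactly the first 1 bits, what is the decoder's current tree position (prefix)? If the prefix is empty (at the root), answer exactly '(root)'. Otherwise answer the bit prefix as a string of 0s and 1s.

Bit 0: prefix='0' (no match yet)

Answer: 0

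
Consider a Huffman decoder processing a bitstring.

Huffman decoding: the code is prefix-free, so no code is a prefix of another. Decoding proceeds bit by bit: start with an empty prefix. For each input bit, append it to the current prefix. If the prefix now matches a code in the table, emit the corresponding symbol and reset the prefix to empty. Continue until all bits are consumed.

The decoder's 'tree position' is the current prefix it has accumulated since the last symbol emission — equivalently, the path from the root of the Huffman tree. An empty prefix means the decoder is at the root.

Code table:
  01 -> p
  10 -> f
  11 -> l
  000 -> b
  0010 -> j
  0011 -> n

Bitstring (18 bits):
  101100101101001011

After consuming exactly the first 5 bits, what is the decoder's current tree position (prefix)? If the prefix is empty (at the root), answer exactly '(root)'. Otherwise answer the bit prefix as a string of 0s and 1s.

Bit 0: prefix='1' (no match yet)
Bit 1: prefix='10' -> emit 'f', reset
Bit 2: prefix='1' (no match yet)
Bit 3: prefix='11' -> emit 'l', reset
Bit 4: prefix='0' (no match yet)

Answer: 0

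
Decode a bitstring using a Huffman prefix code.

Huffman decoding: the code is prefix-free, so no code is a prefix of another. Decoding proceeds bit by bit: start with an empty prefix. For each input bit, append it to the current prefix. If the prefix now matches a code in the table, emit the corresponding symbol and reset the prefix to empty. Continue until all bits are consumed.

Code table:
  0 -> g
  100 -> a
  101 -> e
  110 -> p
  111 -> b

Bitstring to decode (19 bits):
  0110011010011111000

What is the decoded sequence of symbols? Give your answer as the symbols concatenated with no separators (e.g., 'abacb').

Bit 0: prefix='0' -> emit 'g', reset
Bit 1: prefix='1' (no match yet)
Bit 2: prefix='11' (no match yet)
Bit 3: prefix='110' -> emit 'p', reset
Bit 4: prefix='0' -> emit 'g', reset
Bit 5: prefix='1' (no match yet)
Bit 6: prefix='11' (no match yet)
Bit 7: prefix='110' -> emit 'p', reset
Bit 8: prefix='1' (no match yet)
Bit 9: prefix='10' (no match yet)
Bit 10: prefix='100' -> emit 'a', reset
Bit 11: prefix='1' (no match yet)
Bit 12: prefix='11' (no match yet)
Bit 13: prefix='111' -> emit 'b', reset
Bit 14: prefix='1' (no match yet)
Bit 15: prefix='11' (no match yet)
Bit 16: prefix='110' -> emit 'p', reset
Bit 17: prefix='0' -> emit 'g', reset
Bit 18: prefix='0' -> emit 'g', reset

Answer: gpgpabpgg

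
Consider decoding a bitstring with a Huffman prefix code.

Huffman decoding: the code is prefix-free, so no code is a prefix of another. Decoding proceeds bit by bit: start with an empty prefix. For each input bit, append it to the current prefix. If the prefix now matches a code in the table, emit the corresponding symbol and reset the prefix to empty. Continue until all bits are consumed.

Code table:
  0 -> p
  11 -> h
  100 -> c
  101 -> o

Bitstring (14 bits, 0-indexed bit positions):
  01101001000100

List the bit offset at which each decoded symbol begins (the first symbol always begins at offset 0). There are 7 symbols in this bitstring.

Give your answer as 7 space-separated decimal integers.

Answer: 0 1 3 4 7 10 11

Derivation:
Bit 0: prefix='0' -> emit 'p', reset
Bit 1: prefix='1' (no match yet)
Bit 2: prefix='11' -> emit 'h', reset
Bit 3: prefix='0' -> emit 'p', reset
Bit 4: prefix='1' (no match yet)
Bit 5: prefix='10' (no match yet)
Bit 6: prefix='100' -> emit 'c', reset
Bit 7: prefix='1' (no match yet)
Bit 8: prefix='10' (no match yet)
Bit 9: prefix='100' -> emit 'c', reset
Bit 10: prefix='0' -> emit 'p', reset
Bit 11: prefix='1' (no match yet)
Bit 12: prefix='10' (no match yet)
Bit 13: prefix='100' -> emit 'c', reset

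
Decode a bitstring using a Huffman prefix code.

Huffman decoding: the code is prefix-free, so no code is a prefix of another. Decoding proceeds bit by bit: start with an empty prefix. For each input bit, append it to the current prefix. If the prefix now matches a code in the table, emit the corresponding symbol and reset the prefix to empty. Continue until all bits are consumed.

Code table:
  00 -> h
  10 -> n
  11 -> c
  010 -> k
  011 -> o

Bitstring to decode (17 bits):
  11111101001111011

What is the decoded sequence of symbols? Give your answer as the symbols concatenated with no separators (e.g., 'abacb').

Bit 0: prefix='1' (no match yet)
Bit 1: prefix='11' -> emit 'c', reset
Bit 2: prefix='1' (no match yet)
Bit 3: prefix='11' -> emit 'c', reset
Bit 4: prefix='1' (no match yet)
Bit 5: prefix='11' -> emit 'c', reset
Bit 6: prefix='0' (no match yet)
Bit 7: prefix='01' (no match yet)
Bit 8: prefix='010' -> emit 'k', reset
Bit 9: prefix='0' (no match yet)
Bit 10: prefix='01' (no match yet)
Bit 11: prefix='011' -> emit 'o', reset
Bit 12: prefix='1' (no match yet)
Bit 13: prefix='11' -> emit 'c', reset
Bit 14: prefix='0' (no match yet)
Bit 15: prefix='01' (no match yet)
Bit 16: prefix='011' -> emit 'o', reset

Answer: ccckoco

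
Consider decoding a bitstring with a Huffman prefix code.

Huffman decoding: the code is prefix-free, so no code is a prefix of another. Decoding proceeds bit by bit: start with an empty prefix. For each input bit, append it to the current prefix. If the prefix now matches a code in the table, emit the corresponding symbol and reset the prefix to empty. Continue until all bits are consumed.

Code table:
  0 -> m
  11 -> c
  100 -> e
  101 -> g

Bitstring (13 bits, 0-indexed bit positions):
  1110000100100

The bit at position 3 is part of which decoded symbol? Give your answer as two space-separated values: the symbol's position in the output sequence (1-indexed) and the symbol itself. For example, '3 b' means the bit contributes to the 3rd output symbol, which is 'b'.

Bit 0: prefix='1' (no match yet)
Bit 1: prefix='11' -> emit 'c', reset
Bit 2: prefix='1' (no match yet)
Bit 3: prefix='10' (no match yet)
Bit 4: prefix='100' -> emit 'e', reset
Bit 5: prefix='0' -> emit 'm', reset
Bit 6: prefix='0' -> emit 'm', reset
Bit 7: prefix='1' (no match yet)

Answer: 2 e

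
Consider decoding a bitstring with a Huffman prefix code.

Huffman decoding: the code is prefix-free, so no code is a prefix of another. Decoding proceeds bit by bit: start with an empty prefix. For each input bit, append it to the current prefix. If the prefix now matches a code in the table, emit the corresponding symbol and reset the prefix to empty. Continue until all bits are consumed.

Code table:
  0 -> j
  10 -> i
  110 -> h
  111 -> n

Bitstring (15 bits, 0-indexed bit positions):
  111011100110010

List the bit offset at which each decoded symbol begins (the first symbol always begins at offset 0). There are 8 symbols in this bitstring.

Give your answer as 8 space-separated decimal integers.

Answer: 0 3 4 7 8 9 12 13

Derivation:
Bit 0: prefix='1' (no match yet)
Bit 1: prefix='11' (no match yet)
Bit 2: prefix='111' -> emit 'n', reset
Bit 3: prefix='0' -> emit 'j', reset
Bit 4: prefix='1' (no match yet)
Bit 5: prefix='11' (no match yet)
Bit 6: prefix='111' -> emit 'n', reset
Bit 7: prefix='0' -> emit 'j', reset
Bit 8: prefix='0' -> emit 'j', reset
Bit 9: prefix='1' (no match yet)
Bit 10: prefix='11' (no match yet)
Bit 11: prefix='110' -> emit 'h', reset
Bit 12: prefix='0' -> emit 'j', reset
Bit 13: prefix='1' (no match yet)
Bit 14: prefix='10' -> emit 'i', reset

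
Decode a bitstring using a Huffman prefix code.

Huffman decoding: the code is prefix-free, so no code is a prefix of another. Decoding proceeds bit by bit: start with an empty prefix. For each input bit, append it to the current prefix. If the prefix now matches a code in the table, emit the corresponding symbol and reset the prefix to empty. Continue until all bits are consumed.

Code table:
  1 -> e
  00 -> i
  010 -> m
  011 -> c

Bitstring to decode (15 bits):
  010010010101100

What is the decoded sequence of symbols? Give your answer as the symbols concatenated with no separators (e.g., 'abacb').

Bit 0: prefix='0' (no match yet)
Bit 1: prefix='01' (no match yet)
Bit 2: prefix='010' -> emit 'm', reset
Bit 3: prefix='0' (no match yet)
Bit 4: prefix='01' (no match yet)
Bit 5: prefix='010' -> emit 'm', reset
Bit 6: prefix='0' (no match yet)
Bit 7: prefix='01' (no match yet)
Bit 8: prefix='010' -> emit 'm', reset
Bit 9: prefix='1' -> emit 'e', reset
Bit 10: prefix='0' (no match yet)
Bit 11: prefix='01' (no match yet)
Bit 12: prefix='011' -> emit 'c', reset
Bit 13: prefix='0' (no match yet)
Bit 14: prefix='00' -> emit 'i', reset

Answer: mmmeci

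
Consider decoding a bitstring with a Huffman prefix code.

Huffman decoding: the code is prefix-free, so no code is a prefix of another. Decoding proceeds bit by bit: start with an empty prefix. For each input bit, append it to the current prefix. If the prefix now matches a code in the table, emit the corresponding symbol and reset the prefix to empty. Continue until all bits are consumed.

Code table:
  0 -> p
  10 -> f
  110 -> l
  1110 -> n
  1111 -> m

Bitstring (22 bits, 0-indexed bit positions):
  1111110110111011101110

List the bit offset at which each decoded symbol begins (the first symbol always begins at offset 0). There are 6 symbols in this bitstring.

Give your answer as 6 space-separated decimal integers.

Answer: 0 4 7 10 14 18

Derivation:
Bit 0: prefix='1' (no match yet)
Bit 1: prefix='11' (no match yet)
Bit 2: prefix='111' (no match yet)
Bit 3: prefix='1111' -> emit 'm', reset
Bit 4: prefix='1' (no match yet)
Bit 5: prefix='11' (no match yet)
Bit 6: prefix='110' -> emit 'l', reset
Bit 7: prefix='1' (no match yet)
Bit 8: prefix='11' (no match yet)
Bit 9: prefix='110' -> emit 'l', reset
Bit 10: prefix='1' (no match yet)
Bit 11: prefix='11' (no match yet)
Bit 12: prefix='111' (no match yet)
Bit 13: prefix='1110' -> emit 'n', reset
Bit 14: prefix='1' (no match yet)
Bit 15: prefix='11' (no match yet)
Bit 16: prefix='111' (no match yet)
Bit 17: prefix='1110' -> emit 'n', reset
Bit 18: prefix='1' (no match yet)
Bit 19: prefix='11' (no match yet)
Bit 20: prefix='111' (no match yet)
Bit 21: prefix='1110' -> emit 'n', reset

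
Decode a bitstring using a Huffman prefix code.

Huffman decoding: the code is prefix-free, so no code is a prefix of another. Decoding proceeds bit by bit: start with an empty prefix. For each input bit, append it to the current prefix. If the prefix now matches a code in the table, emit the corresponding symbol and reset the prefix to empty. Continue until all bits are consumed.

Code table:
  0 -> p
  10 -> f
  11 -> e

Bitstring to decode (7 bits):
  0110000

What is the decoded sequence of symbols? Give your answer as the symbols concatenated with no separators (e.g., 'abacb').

Bit 0: prefix='0' -> emit 'p', reset
Bit 1: prefix='1' (no match yet)
Bit 2: prefix='11' -> emit 'e', reset
Bit 3: prefix='0' -> emit 'p', reset
Bit 4: prefix='0' -> emit 'p', reset
Bit 5: prefix='0' -> emit 'p', reset
Bit 6: prefix='0' -> emit 'p', reset

Answer: pepppp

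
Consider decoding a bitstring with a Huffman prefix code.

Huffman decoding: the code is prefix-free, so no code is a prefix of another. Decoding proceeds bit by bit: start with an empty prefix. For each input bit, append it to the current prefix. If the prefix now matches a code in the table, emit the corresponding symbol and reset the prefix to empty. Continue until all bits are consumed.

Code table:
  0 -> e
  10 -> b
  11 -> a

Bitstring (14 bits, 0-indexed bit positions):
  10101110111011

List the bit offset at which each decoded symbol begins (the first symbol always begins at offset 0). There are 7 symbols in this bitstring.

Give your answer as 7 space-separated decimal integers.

Answer: 0 2 4 6 8 10 12

Derivation:
Bit 0: prefix='1' (no match yet)
Bit 1: prefix='10' -> emit 'b', reset
Bit 2: prefix='1' (no match yet)
Bit 3: prefix='10' -> emit 'b', reset
Bit 4: prefix='1' (no match yet)
Bit 5: prefix='11' -> emit 'a', reset
Bit 6: prefix='1' (no match yet)
Bit 7: prefix='10' -> emit 'b', reset
Bit 8: prefix='1' (no match yet)
Bit 9: prefix='11' -> emit 'a', reset
Bit 10: prefix='1' (no match yet)
Bit 11: prefix='10' -> emit 'b', reset
Bit 12: prefix='1' (no match yet)
Bit 13: prefix='11' -> emit 'a', reset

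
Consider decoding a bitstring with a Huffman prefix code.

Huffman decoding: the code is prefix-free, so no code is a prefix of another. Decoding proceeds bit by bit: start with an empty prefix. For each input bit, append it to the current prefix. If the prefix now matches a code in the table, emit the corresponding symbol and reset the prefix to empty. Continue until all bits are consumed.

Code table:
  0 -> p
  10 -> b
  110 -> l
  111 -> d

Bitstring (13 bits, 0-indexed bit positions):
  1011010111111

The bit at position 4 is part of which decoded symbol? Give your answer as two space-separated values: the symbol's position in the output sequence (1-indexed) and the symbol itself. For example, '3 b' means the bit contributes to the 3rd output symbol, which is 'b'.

Bit 0: prefix='1' (no match yet)
Bit 1: prefix='10' -> emit 'b', reset
Bit 2: prefix='1' (no match yet)
Bit 3: prefix='11' (no match yet)
Bit 4: prefix='110' -> emit 'l', reset
Bit 5: prefix='1' (no match yet)
Bit 6: prefix='10' -> emit 'b', reset
Bit 7: prefix='1' (no match yet)
Bit 8: prefix='11' (no match yet)

Answer: 2 l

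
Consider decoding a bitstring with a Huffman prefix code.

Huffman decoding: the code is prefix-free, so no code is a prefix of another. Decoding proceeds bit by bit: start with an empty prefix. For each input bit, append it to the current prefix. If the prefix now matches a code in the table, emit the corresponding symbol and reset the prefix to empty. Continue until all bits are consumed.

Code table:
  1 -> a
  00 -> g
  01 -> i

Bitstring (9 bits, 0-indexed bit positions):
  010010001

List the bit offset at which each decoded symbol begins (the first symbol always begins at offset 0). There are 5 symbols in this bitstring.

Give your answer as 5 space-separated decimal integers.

Bit 0: prefix='0' (no match yet)
Bit 1: prefix='01' -> emit 'i', reset
Bit 2: prefix='0' (no match yet)
Bit 3: prefix='00' -> emit 'g', reset
Bit 4: prefix='1' -> emit 'a', reset
Bit 5: prefix='0' (no match yet)
Bit 6: prefix='00' -> emit 'g', reset
Bit 7: prefix='0' (no match yet)
Bit 8: prefix='01' -> emit 'i', reset

Answer: 0 2 4 5 7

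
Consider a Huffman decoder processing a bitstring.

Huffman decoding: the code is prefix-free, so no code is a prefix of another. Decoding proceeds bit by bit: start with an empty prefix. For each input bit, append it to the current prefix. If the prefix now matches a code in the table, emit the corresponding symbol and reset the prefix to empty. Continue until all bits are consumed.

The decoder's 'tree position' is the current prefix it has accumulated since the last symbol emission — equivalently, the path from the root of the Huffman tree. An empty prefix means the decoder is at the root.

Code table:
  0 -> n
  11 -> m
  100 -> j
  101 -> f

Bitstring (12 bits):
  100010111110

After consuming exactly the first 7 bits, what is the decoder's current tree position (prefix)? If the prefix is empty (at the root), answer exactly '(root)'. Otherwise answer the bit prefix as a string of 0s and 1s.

Bit 0: prefix='1' (no match yet)
Bit 1: prefix='10' (no match yet)
Bit 2: prefix='100' -> emit 'j', reset
Bit 3: prefix='0' -> emit 'n', reset
Bit 4: prefix='1' (no match yet)
Bit 5: prefix='10' (no match yet)
Bit 6: prefix='101' -> emit 'f', reset

Answer: (root)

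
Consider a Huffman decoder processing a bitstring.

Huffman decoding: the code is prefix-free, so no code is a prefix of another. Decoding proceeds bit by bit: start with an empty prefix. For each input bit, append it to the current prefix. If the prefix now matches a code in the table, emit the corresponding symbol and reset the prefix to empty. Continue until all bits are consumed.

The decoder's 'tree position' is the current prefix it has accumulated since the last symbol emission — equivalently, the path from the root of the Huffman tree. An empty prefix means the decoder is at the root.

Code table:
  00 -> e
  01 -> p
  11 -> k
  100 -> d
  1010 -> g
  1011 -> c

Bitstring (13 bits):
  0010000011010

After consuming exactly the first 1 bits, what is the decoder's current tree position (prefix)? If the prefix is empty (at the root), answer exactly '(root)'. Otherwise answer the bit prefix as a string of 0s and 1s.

Answer: 0

Derivation:
Bit 0: prefix='0' (no match yet)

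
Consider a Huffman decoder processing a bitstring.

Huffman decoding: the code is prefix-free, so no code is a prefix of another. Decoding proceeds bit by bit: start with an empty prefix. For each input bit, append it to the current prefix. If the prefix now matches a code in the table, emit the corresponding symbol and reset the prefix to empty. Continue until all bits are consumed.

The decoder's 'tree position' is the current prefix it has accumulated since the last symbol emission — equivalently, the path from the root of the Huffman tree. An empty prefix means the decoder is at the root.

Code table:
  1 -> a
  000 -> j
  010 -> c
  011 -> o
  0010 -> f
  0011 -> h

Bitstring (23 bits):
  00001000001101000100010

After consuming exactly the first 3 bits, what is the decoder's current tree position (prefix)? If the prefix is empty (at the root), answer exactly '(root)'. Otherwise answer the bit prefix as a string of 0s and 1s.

Answer: (root)

Derivation:
Bit 0: prefix='0' (no match yet)
Bit 1: prefix='00' (no match yet)
Bit 2: prefix='000' -> emit 'j', reset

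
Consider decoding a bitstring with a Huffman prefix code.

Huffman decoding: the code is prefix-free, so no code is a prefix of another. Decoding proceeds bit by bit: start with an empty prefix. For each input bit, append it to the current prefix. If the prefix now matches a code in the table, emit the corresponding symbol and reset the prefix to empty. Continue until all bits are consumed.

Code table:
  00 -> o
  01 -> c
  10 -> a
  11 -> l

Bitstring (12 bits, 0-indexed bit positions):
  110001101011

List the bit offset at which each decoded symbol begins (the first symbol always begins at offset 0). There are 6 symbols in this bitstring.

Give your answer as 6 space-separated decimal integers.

Answer: 0 2 4 6 8 10

Derivation:
Bit 0: prefix='1' (no match yet)
Bit 1: prefix='11' -> emit 'l', reset
Bit 2: prefix='0' (no match yet)
Bit 3: prefix='00' -> emit 'o', reset
Bit 4: prefix='0' (no match yet)
Bit 5: prefix='01' -> emit 'c', reset
Bit 6: prefix='1' (no match yet)
Bit 7: prefix='10' -> emit 'a', reset
Bit 8: prefix='1' (no match yet)
Bit 9: prefix='10' -> emit 'a', reset
Bit 10: prefix='1' (no match yet)
Bit 11: prefix='11' -> emit 'l', reset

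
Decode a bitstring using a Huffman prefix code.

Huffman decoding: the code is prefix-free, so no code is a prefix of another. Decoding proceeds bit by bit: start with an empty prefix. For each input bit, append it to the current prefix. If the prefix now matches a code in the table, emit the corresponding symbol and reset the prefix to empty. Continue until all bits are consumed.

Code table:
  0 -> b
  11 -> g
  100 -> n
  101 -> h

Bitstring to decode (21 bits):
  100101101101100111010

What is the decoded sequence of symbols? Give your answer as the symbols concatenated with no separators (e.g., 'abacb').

Bit 0: prefix='1' (no match yet)
Bit 1: prefix='10' (no match yet)
Bit 2: prefix='100' -> emit 'n', reset
Bit 3: prefix='1' (no match yet)
Bit 4: prefix='10' (no match yet)
Bit 5: prefix='101' -> emit 'h', reset
Bit 6: prefix='1' (no match yet)
Bit 7: prefix='10' (no match yet)
Bit 8: prefix='101' -> emit 'h', reset
Bit 9: prefix='1' (no match yet)
Bit 10: prefix='10' (no match yet)
Bit 11: prefix='101' -> emit 'h', reset
Bit 12: prefix='1' (no match yet)
Bit 13: prefix='10' (no match yet)
Bit 14: prefix='100' -> emit 'n', reset
Bit 15: prefix='1' (no match yet)
Bit 16: prefix='11' -> emit 'g', reset
Bit 17: prefix='1' (no match yet)
Bit 18: prefix='10' (no match yet)
Bit 19: prefix='101' -> emit 'h', reset
Bit 20: prefix='0' -> emit 'b', reset

Answer: nhhhnghb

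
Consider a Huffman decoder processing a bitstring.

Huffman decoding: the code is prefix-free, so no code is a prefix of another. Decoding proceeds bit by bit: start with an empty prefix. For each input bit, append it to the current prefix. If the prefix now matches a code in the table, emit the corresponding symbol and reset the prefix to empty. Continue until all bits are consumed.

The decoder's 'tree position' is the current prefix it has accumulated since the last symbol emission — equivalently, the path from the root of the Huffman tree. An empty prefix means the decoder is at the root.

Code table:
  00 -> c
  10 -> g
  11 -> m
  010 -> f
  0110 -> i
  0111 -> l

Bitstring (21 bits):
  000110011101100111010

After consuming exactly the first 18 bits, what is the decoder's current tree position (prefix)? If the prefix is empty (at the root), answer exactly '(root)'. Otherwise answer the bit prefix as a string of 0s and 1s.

Answer: (root)

Derivation:
Bit 0: prefix='0' (no match yet)
Bit 1: prefix='00' -> emit 'c', reset
Bit 2: prefix='0' (no match yet)
Bit 3: prefix='01' (no match yet)
Bit 4: prefix='011' (no match yet)
Bit 5: prefix='0110' -> emit 'i', reset
Bit 6: prefix='0' (no match yet)
Bit 7: prefix='01' (no match yet)
Bit 8: prefix='011' (no match yet)
Bit 9: prefix='0111' -> emit 'l', reset
Bit 10: prefix='0' (no match yet)
Bit 11: prefix='01' (no match yet)
Bit 12: prefix='011' (no match yet)
Bit 13: prefix='0110' -> emit 'i', reset
Bit 14: prefix='0' (no match yet)
Bit 15: prefix='01' (no match yet)
Bit 16: prefix='011' (no match yet)
Bit 17: prefix='0111' -> emit 'l', reset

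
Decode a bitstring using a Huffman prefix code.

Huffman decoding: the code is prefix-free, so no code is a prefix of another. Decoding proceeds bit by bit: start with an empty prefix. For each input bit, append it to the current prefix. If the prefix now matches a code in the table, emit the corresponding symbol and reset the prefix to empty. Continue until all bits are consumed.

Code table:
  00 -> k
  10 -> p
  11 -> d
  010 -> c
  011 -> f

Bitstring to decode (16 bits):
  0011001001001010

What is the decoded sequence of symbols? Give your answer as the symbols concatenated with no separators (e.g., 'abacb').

Answer: kdkpccp

Derivation:
Bit 0: prefix='0' (no match yet)
Bit 1: prefix='00' -> emit 'k', reset
Bit 2: prefix='1' (no match yet)
Bit 3: prefix='11' -> emit 'd', reset
Bit 4: prefix='0' (no match yet)
Bit 5: prefix='00' -> emit 'k', reset
Bit 6: prefix='1' (no match yet)
Bit 7: prefix='10' -> emit 'p', reset
Bit 8: prefix='0' (no match yet)
Bit 9: prefix='01' (no match yet)
Bit 10: prefix='010' -> emit 'c', reset
Bit 11: prefix='0' (no match yet)
Bit 12: prefix='01' (no match yet)
Bit 13: prefix='010' -> emit 'c', reset
Bit 14: prefix='1' (no match yet)
Bit 15: prefix='10' -> emit 'p', reset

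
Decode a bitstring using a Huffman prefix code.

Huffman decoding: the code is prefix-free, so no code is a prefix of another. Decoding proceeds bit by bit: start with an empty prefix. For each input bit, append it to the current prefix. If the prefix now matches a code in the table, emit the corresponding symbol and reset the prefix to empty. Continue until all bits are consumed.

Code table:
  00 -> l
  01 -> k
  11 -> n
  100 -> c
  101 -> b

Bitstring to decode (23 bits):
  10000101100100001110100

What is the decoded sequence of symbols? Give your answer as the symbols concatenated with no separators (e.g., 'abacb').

Bit 0: prefix='1' (no match yet)
Bit 1: prefix='10' (no match yet)
Bit 2: prefix='100' -> emit 'c', reset
Bit 3: prefix='0' (no match yet)
Bit 4: prefix='00' -> emit 'l', reset
Bit 5: prefix='1' (no match yet)
Bit 6: prefix='10' (no match yet)
Bit 7: prefix='101' -> emit 'b', reset
Bit 8: prefix='1' (no match yet)
Bit 9: prefix='10' (no match yet)
Bit 10: prefix='100' -> emit 'c', reset
Bit 11: prefix='1' (no match yet)
Bit 12: prefix='10' (no match yet)
Bit 13: prefix='100' -> emit 'c', reset
Bit 14: prefix='0' (no match yet)
Bit 15: prefix='00' -> emit 'l', reset
Bit 16: prefix='1' (no match yet)
Bit 17: prefix='11' -> emit 'n', reset
Bit 18: prefix='1' (no match yet)
Bit 19: prefix='10' (no match yet)
Bit 20: prefix='101' -> emit 'b', reset
Bit 21: prefix='0' (no match yet)
Bit 22: prefix='00' -> emit 'l', reset

Answer: clbcclnbl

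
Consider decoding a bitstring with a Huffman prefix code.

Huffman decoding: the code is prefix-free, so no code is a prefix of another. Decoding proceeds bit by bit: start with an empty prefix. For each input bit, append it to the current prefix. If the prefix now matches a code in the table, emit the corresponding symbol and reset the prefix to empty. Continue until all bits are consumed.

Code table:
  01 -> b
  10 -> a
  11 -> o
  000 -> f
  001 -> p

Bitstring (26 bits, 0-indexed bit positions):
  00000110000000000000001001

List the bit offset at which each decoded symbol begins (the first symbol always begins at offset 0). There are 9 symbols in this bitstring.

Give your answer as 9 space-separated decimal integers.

Bit 0: prefix='0' (no match yet)
Bit 1: prefix='00' (no match yet)
Bit 2: prefix='000' -> emit 'f', reset
Bit 3: prefix='0' (no match yet)
Bit 4: prefix='00' (no match yet)
Bit 5: prefix='001' -> emit 'p', reset
Bit 6: prefix='1' (no match yet)
Bit 7: prefix='10' -> emit 'a', reset
Bit 8: prefix='0' (no match yet)
Bit 9: prefix='00' (no match yet)
Bit 10: prefix='000' -> emit 'f', reset
Bit 11: prefix='0' (no match yet)
Bit 12: prefix='00' (no match yet)
Bit 13: prefix='000' -> emit 'f', reset
Bit 14: prefix='0' (no match yet)
Bit 15: prefix='00' (no match yet)
Bit 16: prefix='000' -> emit 'f', reset
Bit 17: prefix='0' (no match yet)
Bit 18: prefix='00' (no match yet)
Bit 19: prefix='000' -> emit 'f', reset
Bit 20: prefix='0' (no match yet)
Bit 21: prefix='00' (no match yet)
Bit 22: prefix='001' -> emit 'p', reset
Bit 23: prefix='0' (no match yet)
Bit 24: prefix='00' (no match yet)
Bit 25: prefix='001' -> emit 'p', reset

Answer: 0 3 6 8 11 14 17 20 23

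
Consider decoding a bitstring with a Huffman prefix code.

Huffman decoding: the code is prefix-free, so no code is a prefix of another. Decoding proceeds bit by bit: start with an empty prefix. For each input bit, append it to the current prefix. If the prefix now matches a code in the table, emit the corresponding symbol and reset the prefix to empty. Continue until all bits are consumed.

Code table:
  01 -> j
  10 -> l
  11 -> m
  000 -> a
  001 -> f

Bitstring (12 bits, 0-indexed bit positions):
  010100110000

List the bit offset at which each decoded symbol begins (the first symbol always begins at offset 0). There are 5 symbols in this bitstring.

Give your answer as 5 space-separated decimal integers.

Bit 0: prefix='0' (no match yet)
Bit 1: prefix='01' -> emit 'j', reset
Bit 2: prefix='0' (no match yet)
Bit 3: prefix='01' -> emit 'j', reset
Bit 4: prefix='0' (no match yet)
Bit 5: prefix='00' (no match yet)
Bit 6: prefix='001' -> emit 'f', reset
Bit 7: prefix='1' (no match yet)
Bit 8: prefix='10' -> emit 'l', reset
Bit 9: prefix='0' (no match yet)
Bit 10: prefix='00' (no match yet)
Bit 11: prefix='000' -> emit 'a', reset

Answer: 0 2 4 7 9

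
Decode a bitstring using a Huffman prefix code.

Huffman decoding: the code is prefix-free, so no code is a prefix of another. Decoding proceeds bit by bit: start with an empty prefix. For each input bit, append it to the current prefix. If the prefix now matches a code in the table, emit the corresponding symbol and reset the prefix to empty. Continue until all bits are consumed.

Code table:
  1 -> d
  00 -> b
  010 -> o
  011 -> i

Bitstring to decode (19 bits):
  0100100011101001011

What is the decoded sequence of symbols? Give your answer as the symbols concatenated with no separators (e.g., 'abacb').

Bit 0: prefix='0' (no match yet)
Bit 1: prefix='01' (no match yet)
Bit 2: prefix='010' -> emit 'o', reset
Bit 3: prefix='0' (no match yet)
Bit 4: prefix='01' (no match yet)
Bit 5: prefix='010' -> emit 'o', reset
Bit 6: prefix='0' (no match yet)
Bit 7: prefix='00' -> emit 'b', reset
Bit 8: prefix='1' -> emit 'd', reset
Bit 9: prefix='1' -> emit 'd', reset
Bit 10: prefix='1' -> emit 'd', reset
Bit 11: prefix='0' (no match yet)
Bit 12: prefix='01' (no match yet)
Bit 13: prefix='010' -> emit 'o', reset
Bit 14: prefix='0' (no match yet)
Bit 15: prefix='01' (no match yet)
Bit 16: prefix='010' -> emit 'o', reset
Bit 17: prefix='1' -> emit 'd', reset
Bit 18: prefix='1' -> emit 'd', reset

Answer: oobdddoodd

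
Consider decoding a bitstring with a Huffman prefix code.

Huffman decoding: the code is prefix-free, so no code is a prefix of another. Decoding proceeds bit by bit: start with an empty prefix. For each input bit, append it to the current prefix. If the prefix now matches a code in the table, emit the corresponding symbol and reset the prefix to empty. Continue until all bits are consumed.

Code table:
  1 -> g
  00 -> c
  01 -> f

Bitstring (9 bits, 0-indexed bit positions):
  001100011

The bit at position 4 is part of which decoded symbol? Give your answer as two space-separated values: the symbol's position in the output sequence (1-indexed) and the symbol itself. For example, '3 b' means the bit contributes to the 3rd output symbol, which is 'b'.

Answer: 4 c

Derivation:
Bit 0: prefix='0' (no match yet)
Bit 1: prefix='00' -> emit 'c', reset
Bit 2: prefix='1' -> emit 'g', reset
Bit 3: prefix='1' -> emit 'g', reset
Bit 4: prefix='0' (no match yet)
Bit 5: prefix='00' -> emit 'c', reset
Bit 6: prefix='0' (no match yet)
Bit 7: prefix='01' -> emit 'f', reset
Bit 8: prefix='1' -> emit 'g', reset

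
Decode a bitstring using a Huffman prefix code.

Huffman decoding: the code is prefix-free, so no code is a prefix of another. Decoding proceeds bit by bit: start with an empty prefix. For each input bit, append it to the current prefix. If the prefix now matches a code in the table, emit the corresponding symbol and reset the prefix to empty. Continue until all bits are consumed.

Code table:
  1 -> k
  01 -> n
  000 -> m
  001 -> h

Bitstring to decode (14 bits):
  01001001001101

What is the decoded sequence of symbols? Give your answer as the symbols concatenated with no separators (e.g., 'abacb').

Bit 0: prefix='0' (no match yet)
Bit 1: prefix='01' -> emit 'n', reset
Bit 2: prefix='0' (no match yet)
Bit 3: prefix='00' (no match yet)
Bit 4: prefix='001' -> emit 'h', reset
Bit 5: prefix='0' (no match yet)
Bit 6: prefix='00' (no match yet)
Bit 7: prefix='001' -> emit 'h', reset
Bit 8: prefix='0' (no match yet)
Bit 9: prefix='00' (no match yet)
Bit 10: prefix='001' -> emit 'h', reset
Bit 11: prefix='1' -> emit 'k', reset
Bit 12: prefix='0' (no match yet)
Bit 13: prefix='01' -> emit 'n', reset

Answer: nhhhkn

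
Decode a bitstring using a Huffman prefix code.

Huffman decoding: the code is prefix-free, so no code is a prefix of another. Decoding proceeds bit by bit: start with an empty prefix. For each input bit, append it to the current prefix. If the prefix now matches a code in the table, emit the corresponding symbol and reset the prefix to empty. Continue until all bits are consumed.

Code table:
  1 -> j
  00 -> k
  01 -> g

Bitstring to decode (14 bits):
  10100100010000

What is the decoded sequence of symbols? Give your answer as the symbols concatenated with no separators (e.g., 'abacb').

Bit 0: prefix='1' -> emit 'j', reset
Bit 1: prefix='0' (no match yet)
Bit 2: prefix='01' -> emit 'g', reset
Bit 3: prefix='0' (no match yet)
Bit 4: prefix='00' -> emit 'k', reset
Bit 5: prefix='1' -> emit 'j', reset
Bit 6: prefix='0' (no match yet)
Bit 7: prefix='00' -> emit 'k', reset
Bit 8: prefix='0' (no match yet)
Bit 9: prefix='01' -> emit 'g', reset
Bit 10: prefix='0' (no match yet)
Bit 11: prefix='00' -> emit 'k', reset
Bit 12: prefix='0' (no match yet)
Bit 13: prefix='00' -> emit 'k', reset

Answer: jgkjkgkk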